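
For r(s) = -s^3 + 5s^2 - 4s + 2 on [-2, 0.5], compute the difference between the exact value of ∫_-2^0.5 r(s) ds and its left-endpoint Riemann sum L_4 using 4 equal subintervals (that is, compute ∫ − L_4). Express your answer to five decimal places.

-12.70345

Exact integral: ∫_-2^0.5 r(s) ds ≈ 30.0260417.
L_4 ≈ 42.7294922.
Error ≈ 30.0260417 − 42.7294922 ≈ -12.70345.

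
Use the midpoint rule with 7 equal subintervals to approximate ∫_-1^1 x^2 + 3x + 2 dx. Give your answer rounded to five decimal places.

4.65306

Δx = (1 − (-1))/7 = 2/7.
Midpoints: -6/7, -4/7, -2/7, 0, 2/7, 4/7, 6/7.
f(-6/7) = 8/49, f(-4/7) = 30/49, f(-2/7) = 60/49, f(0) = 2, f(2/7) = 144/49, f(4/7) = 198/49, f(6/7) = 260/49.
Sum = Δx · [f(-6/7) + f(-4/7) + f(-2/7) + ...].
Sum ≈ 4.65306.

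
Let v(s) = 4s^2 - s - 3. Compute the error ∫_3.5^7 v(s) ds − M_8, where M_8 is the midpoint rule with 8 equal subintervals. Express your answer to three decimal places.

0.223

Exact integral: ∫_3.5^7 v(s) ds ≈ 371.29167.
M_8 ≈ 371.06836.
Error ≈ 371.29167 − 371.06836 ≈ 0.223.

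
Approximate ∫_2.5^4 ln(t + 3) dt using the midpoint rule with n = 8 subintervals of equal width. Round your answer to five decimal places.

2.74531

Δt = (4 − 2.5)/8 = 0.1875.
Midpoints: 2.59375, 2.78125, 2.96875, 3.15625, 3.34375, 3.53125, 3.71875, 3.90625.
f(2.59375) ≈ 1.72165, f(2.78125) ≈ 1.75462, f(2.96875) ≈ 1.78654, f(3.15625) ≈ 1.81747, f(3.34375) ≈ 1.84747, f(3.53125) ≈ 1.87660, f(3.71875) ≈ 1.90490, f(3.90625) ≈ 1.93243.
Sum = Δt · [f(2.59375) + f(2.78125) + f(2.96875) + ...].
Sum ≈ 2.74531.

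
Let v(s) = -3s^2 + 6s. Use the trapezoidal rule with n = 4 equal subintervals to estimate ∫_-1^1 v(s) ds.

Δs = (1 − (-1))/4 = 0.5.
v(-1) = -9, v(-0.5) = -3.75, v(0) = 0, v(0.5) = 2.25, v(1) = 3.
T_4 = (Δs/2)·[v(s_0) + 2v(s_1) + 2v(s_2) + 2v(s_3) + v(s_4)].
Sum = -2.25.

-2.25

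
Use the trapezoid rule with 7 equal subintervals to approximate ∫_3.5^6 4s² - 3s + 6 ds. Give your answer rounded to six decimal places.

Δs = (6 − 3.5)/7 = 5/14.
f(3.5) = 44.5, f(27/7) = 2643/49, f(59/14) = 6311/98, f(32/7) = 3718/49, f(69/14) = 8661/98, f(37/7) = 4993/49, f(79/14) = 11411/98, f(6) = 132.
T_7 = (Δs/2)·[f(s_0) + 2f(s_1) + ... + 2f(s_{6}) + f(s_7)].
Sum ≈ 210.420918.

210.420918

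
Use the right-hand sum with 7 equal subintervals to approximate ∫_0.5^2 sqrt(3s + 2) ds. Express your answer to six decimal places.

3.674788

Δs = (2 − 0.5)/7 = 3/14.
Right endpoints: 5/7, 13/14, 8/7, 19/14, 11/7, 25/14, 2.
f(5/7) ≈ 2.035401, f(13/14) ≈ 2.187628, f(8/7) ≈ 2.329929, f(19/14) ≈ 2.464027, f(11/7) ≈ 2.591194, f(25/14) ≈ 2.712405, f(2) ≈ 2.828427.
Sum = Δs · [f(5/7) + f(13/14) + f(8/7) + ...].
Sum ≈ 3.674788.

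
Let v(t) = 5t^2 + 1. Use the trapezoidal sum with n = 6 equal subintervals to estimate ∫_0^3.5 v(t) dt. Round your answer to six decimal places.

Δt = (3.5 − 0)/6 = 7/12.
v(0) = 1, v(7/12) = 389/144, v(7/6) = 281/36, v(1.75) = 16.3125, v(7/3) = 254/9, v(35/12) = 6269/144, v(3.5) = 62.25.
T_6 = (Δt/2)·[v(t_0) + 2v(t_1) + ... + 2v(t_{5}) + v(t_6)].
Sum ≈ 75.950810.

75.950810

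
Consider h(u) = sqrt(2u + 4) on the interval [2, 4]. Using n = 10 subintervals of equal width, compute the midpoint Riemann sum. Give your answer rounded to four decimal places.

Δu = (4 − 2)/10 = 0.2.
Midpoints: 2.1, 2.3, 2.5, 2.7, 2.9, 3.1, 3.3, 3.5, 3.7, 3.9.
h(2.1) ≈ 2.8636, h(2.3) ≈ 2.9326, h(2.5) ≈ 3.0000, h(2.7) ≈ 3.0659, h(2.9) ≈ 3.1305, h(3.1) ≈ 3.1937, h(3.3) ≈ 3.2558, h(3.5) ≈ 3.3166, h(3.7) ≈ 3.3764, h(3.9) ≈ 3.4351.
Sum = Δu · [h(2.1) + h(2.3) + h(2.5) + ...].
Sum ≈ 6.3140.

6.3140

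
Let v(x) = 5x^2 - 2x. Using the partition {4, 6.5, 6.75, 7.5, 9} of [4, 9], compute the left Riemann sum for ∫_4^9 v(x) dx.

789.671875

Subinterval widths: 2.5, 0.25, 0.75, 1.5.
Left endpoints: 4, 6.5, 6.75, 7.5.
v(4) = 72, v(6.5) = 198.25, v(6.75) = 214.3125, v(7.5) = 266.25.
Sum = Σ Δx_i · v(x_i).
Sum = 789.671875.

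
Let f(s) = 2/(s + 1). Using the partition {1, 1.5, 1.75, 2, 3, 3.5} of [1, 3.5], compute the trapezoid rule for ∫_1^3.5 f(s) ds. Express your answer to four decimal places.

Subinterval widths: 0.5, 0.25, 0.25, 1, 0.5.
f(1) = 1, f(1.5) = 0.8, f(1.75) = 8/11, f(2) = 2/3, f(3) = 0.5, f(3.5) = 4/9.
On each subinterval the trapezoid contributes (Δs_i/2)·[f(s_{i-1}) + f(s_i)].
Sum ≈ 1.6346.

1.6346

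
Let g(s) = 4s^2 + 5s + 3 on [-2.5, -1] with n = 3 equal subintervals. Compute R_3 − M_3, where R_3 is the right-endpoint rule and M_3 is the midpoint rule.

-3

R_3 = 7.75.
M_3 = 10.75.
R_3 − M_3 = -3.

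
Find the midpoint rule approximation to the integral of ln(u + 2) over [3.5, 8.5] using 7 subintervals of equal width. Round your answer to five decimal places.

Δu = (8.5 − 3.5)/7 = 5/7.
Midpoints: 27/7, 32/7, 37/7, 6, 47/7, 52/7, 57/7.
f(27/7) ≈ 1.76766, f(32/7) ≈ 1.88273, f(37/7) ≈ 1.98592, f(6) ≈ 2.07944, f(47/7) ≈ 2.16496, f(52/7) ≈ 2.24374, f(57/7) ≈ 2.31677.
Sum = Δu · [f(27/7) + f(32/7) + f(37/7) + ...].
Sum ≈ 10.31516.

10.31516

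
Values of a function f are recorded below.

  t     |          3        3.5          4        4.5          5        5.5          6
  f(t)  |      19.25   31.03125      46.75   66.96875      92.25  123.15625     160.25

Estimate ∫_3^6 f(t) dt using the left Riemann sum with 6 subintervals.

189.703125

Δt = 0.5.
Sum = 0.5·[19.25 + 31.03125 + 46.75 + 66.96875 + 92.25 + 123.15625] = 189.703125.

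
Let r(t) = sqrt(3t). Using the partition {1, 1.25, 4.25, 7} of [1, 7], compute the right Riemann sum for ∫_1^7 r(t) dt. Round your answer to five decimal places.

23.79835

Subinterval widths: 0.25, 3, 2.75.
Right endpoints: 1.25, 4.25, 7.
r(1.25) ≈ 1.93649, r(4.25) ≈ 3.57071, r(7) ≈ 4.58258.
Sum = Σ Δt_i · r(t_i).
Sum ≈ 23.79835.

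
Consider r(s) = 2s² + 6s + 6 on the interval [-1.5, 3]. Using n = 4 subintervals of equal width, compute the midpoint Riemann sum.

66.55078125

Δs = (3 − (-1.5))/4 = 1.125.
Midpoints: -0.9375, 0.1875, 1.3125, 2.4375.
r(-0.9375) = 2.1328125, r(0.1875) = 7.1953125, r(1.3125) = 17.3203125, r(2.4375) = 32.5078125.
Sum = Δs · [r(-0.9375) + r(0.1875) + r(1.3125) + r(2.4375)].
Sum = 66.55078125.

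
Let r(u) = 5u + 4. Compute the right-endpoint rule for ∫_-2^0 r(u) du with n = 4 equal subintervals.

Δu = (0 − (-2))/4 = 0.5.
Right endpoints: -1.5, -1, -0.5, 0.
r(-1.5) = -3.5, r(-1) = -1, r(-0.5) = 1.5, r(0) = 4.
Sum = Δu · [r(-1.5) + r(-1) + r(-0.5) + r(0)].
Sum = 0.5.

0.5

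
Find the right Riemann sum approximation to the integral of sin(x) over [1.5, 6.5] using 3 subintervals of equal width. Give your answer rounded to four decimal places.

Δx = (6.5 − 1.5)/3 = 5/3.
Right endpoints: 19/6, 29/6, 6.5.
f(19/6) ≈ -0.0251, f(29/6) ≈ -0.9927, f(6.5) ≈ 0.2151.
Sum = Δx · [f(19/6) + f(29/6) + f(6.5)].
Sum ≈ -1.3377.

-1.3377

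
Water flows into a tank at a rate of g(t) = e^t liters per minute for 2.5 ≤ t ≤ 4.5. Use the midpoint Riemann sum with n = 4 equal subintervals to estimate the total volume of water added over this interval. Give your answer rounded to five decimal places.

77.02973

Δt = (4.5 − 2.5)/4 = 0.5.
Midpoints: 2.75, 3.25, 3.75, 4.25.
g(2.75) ≈ 15.64263, g(3.25) ≈ 25.79034, g(3.75) ≈ 42.52108, g(4.25) ≈ 70.10541.
Sum = Δt · [g(2.75) + g(3.25) + g(3.75) + g(4.25)].
Sum ≈ 77.02973.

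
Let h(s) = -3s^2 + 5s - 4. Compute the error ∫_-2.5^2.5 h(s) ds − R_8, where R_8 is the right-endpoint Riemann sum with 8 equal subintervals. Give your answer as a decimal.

Exact integral: ∫_-2.5^2.5 h(s) ds = -51.25.
R_8 = -44.4140625.
Error = -51.25 − (-44.4140625) = -6.8359375.

-6.8359375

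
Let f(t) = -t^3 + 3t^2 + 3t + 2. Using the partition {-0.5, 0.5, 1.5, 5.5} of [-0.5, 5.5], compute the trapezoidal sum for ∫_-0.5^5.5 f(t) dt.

Subinterval widths: 1, 1, 4.
f(-0.5) = 1.375, f(0.5) = 4.125, f(1.5) = 9.875, f(5.5) = -57.125.
On each subinterval the trapezoid contributes (Δt_i/2)·[f(t_{i-1}) + f(t_i)].
Sum = -84.75.

-84.75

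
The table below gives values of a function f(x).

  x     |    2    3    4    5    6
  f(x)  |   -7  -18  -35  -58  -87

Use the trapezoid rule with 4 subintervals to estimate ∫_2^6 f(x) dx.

-158

Δx = 1.
T_4 = (1/2)·[(-7) + 2·(-18) + 2·(-35) + 2·(-58) + (-87)] = -158.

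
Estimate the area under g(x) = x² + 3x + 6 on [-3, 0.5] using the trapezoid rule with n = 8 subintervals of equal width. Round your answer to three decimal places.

17.028

Δx = (0.5 − (-3))/8 = 0.4375.
g(-3) = 6, g(-2.5625) = 4.87890625, g(-2.125) = 4.140625, g(-1.6875) = 3.78515625, g(-1.25) = 3.8125, g(-0.8125) = 4.22265625, g(-0.375) = 5.015625, g(0.0625) = 6.19140625, g(0.5) = 7.75.
T_8 = (Δx/2)·[g(x_0) + 2g(x_1) + ... + 2g(x_{7}) + g(x_8)].
Sum ≈ 17.028.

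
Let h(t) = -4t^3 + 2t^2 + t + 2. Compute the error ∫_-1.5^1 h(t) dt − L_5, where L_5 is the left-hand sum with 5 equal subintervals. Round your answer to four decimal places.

-4.8958

Exact integral: ∫_-1.5^1 h(t) dt ≈ 11.354167.
L_5 = 16.25.
Error ≈ 11.354167 − 16.25 ≈ -4.8958.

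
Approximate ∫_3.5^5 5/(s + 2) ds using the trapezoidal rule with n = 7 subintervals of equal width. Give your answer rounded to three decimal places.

1.206

Δs = (5 − 3.5)/7 = 3/14.
f(3.5) = 10/11, f(26/7) = 0.875, f(55/14) = 70/83, f(29/7) = 35/43, f(61/14) = 70/89, f(32/7) = 35/46, f(67/14) = 14/19, f(5) = 5/7.
T_7 = (Δs/2)·[f(s_0) + 2f(s_1) + ... + 2f(s_{6}) + f(s_7)].
Sum ≈ 1.206.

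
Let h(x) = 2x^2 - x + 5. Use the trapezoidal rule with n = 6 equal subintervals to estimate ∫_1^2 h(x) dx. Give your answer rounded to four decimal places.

8.1759

Δx = (2 − 1)/6 = 1/6.
h(1) = 6, h(7/6) = 59/9, h(4/3) = 65/9, h(1.5) = 8, h(5/3) = 80/9, h(11/6) = 89/9, h(2) = 11.
T_6 = (Δx/2)·[h(x_0) + 2h(x_1) + ... + 2h(x_{5}) + h(x_6)].
Sum ≈ 8.1759.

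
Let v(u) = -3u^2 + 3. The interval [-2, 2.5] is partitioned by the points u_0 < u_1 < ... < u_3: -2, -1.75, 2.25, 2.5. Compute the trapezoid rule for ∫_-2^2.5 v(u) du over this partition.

-42.140625

Subinterval widths: 0.25, 4, 0.25.
v(-2) = -9, v(-1.75) = -6.1875, v(2.25) = -12.1875, v(2.5) = -15.75.
On each subinterval the trapezoid contributes (Δu_i/2)·[v(u_{i-1}) + v(u_i)].
Sum = -42.140625.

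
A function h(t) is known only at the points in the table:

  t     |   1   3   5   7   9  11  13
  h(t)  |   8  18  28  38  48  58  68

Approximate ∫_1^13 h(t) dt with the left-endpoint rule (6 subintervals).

Δt = 2.
Sum = 2·[8 + 18 + 28 + 38 + 48 + 58] = 396.

396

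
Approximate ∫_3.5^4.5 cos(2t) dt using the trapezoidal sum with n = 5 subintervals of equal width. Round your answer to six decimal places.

Δt = (4.5 − 3.5)/5 = 0.2.
f(3.5) ≈ 0.753902, f(3.7) ≈ 0.438547, f(3.9) ≈ 0.053955, f(4.1) ≈ -0.339155, f(4.3) ≈ -0.678720, f(4.5) ≈ -0.911130.
T_5 = (Δt/2)·[f(t_0) + 2f(t_1) + ... + 2f(t_{4}) + f(t_5)].
Sum ≈ -0.120797.

-0.120797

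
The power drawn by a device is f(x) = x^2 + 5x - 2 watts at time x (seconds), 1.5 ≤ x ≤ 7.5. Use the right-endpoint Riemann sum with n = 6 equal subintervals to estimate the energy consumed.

305.5

Δx = (7.5 − 1.5)/6 = 1.
Right endpoints: 2.5, 3.5, 4.5, 5.5, 6.5, 7.5.
f(2.5) = 16.75, f(3.5) = 27.75, f(4.5) = 40.75, f(5.5) = 55.75, f(6.5) = 72.75, f(7.5) = 91.75.
Sum = Δx · [f(2.5) + f(3.5) + f(4.5) + ...].
Sum = 305.5.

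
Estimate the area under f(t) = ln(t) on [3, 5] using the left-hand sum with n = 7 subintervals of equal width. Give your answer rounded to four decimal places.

2.6775

Δt = (5 − 3)/7 = 2/7.
Left endpoints: 3, 23/7, 25/7, 27/7, 29/7, 31/7, 33/7.
f(3) ≈ 1.0986, f(23/7) ≈ 1.1896, f(25/7) ≈ 1.2730, f(27/7) ≈ 1.3499, f(29/7) ≈ 1.4214, f(31/7) ≈ 1.4881, f(33/7) ≈ 1.5506.
Sum = Δt · [f(3) + f(23/7) + f(25/7) + ...].
Sum ≈ 2.6775.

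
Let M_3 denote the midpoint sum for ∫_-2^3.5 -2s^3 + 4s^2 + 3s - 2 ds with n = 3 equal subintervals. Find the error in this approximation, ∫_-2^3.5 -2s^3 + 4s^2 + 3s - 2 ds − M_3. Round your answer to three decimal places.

-0.770

Exact integral: ∫_-2^3.5 f(s) ds ≈ 2.17708.
M_3 ≈ 2.94734.
Error ≈ 2.17708 − 2.94734 ≈ -0.770.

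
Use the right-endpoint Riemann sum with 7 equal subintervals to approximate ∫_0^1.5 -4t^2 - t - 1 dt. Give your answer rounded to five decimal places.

-8.29592

Δt = (1.5 − 0)/7 = 3/14.
Right endpoints: 3/14, 3/7, 9/14, 6/7, 15/14, 9/7, 1.5.
f(3/14) = -137/98, f(3/7) = -106/49, f(9/14) = -323/98, f(6/7) = -235/49, f(15/14) = -653/98, f(9/7) = -436/49, f(1.5) = -11.5.
Sum = Δt · [f(3/14) + f(3/7) + f(9/14) + ...].
Sum ≈ -8.29592.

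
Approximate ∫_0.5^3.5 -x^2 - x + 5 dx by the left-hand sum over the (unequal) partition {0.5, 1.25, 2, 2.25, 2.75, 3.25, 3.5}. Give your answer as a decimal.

-1.4375

Subinterval widths: 0.75, 0.75, 0.25, 0.5, 0.5, 0.25.
Left endpoints: 0.5, 1.25, 2, 2.25, 2.75, 3.25.
f(0.5) = 4.25, f(1.25) = 2.1875, f(2) = -1, f(2.25) = -2.3125, f(2.75) = -5.3125, f(3.25) = -8.8125.
Sum = Σ Δx_i · f(x_i).
Sum = -1.4375.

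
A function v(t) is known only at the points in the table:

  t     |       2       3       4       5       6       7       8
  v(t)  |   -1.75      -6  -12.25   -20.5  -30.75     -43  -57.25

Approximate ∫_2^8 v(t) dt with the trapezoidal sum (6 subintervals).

Δt = 1.
T_6 = (1/2)·[(-1.75) + 2·(-6) + 2·(-12.25) + 2·(-20.5) + 2·(-30.75) + 2·(-43) + (-57.25)] = -142.

-142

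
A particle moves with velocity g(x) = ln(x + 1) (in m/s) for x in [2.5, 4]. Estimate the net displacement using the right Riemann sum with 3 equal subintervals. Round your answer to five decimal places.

2.24990

Δx = (4 − 2.5)/3 = 0.5.
Right endpoints: 3, 3.5, 4.
g(3) ≈ 1.38629, g(3.5) ≈ 1.50408, g(4) ≈ 1.60944.
Sum = Δx · [g(3) + g(3.5) + g(4)].
Sum ≈ 2.24990.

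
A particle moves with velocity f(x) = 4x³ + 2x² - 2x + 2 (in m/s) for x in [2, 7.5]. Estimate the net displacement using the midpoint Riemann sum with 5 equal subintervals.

Δx = (7.5 − 2)/5 = 1.1.
Midpoints: 2.55, 3.65, 4.75, 5.85, 6.95.
f(2.55) = 76.2305, f(3.65) = 215.8535, f(4.75) = 466.3125, f(5.85) = 859.5515, f(6.95) = 1427.5145.
Sum = Δx · [f(2.55) + f(3.65) + f(4.75) + f(5.85) + f(6.95)].
Sum = 3350.00875.

3350.00875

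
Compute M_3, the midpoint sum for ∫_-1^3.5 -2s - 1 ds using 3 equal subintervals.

Δs = (3.5 − (-1))/3 = 1.5.
Midpoints: -0.25, 1.25, 2.75.
f(-0.25) = -0.5, f(1.25) = -3.5, f(2.75) = -6.5.
Sum = Δs · [f(-0.25) + f(1.25) + f(2.75)].
Sum = -15.75.

-15.75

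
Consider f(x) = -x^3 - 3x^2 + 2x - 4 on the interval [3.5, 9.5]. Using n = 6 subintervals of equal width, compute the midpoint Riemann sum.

Δx = (9.5 − 3.5)/6 = 1.
Midpoints: 4, 5, 6, 7, 8, 9.
f(4) = -108, f(5) = -194, f(6) = -316, f(7) = -480, f(8) = -692, f(9) = -958.
Sum = Δx · [f(4) + f(5) + f(6) + ...].
Sum = -2748.

-2748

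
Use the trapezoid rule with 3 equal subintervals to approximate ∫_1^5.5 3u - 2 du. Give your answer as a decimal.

34.875

Δu = (5.5 − 1)/3 = 1.5.
f(1) = 1, f(2.5) = 5.5, f(4) = 10, f(5.5) = 14.5.
T_3 = (Δu/2)·[f(u_0) + 2f(u_1) + 2f(u_2) + f(u_3)].
Sum = 34.875.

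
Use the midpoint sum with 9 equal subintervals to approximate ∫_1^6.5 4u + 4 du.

Δu = (6.5 − 1)/9 = 11/18.
Midpoints: 47/36, 23/12, 91/36, 113/36, 3.75, 157/36, 179/36, 67/12, 223/36.
f(47/36) = 83/9, f(23/12) = 35/3, f(91/36) = 127/9, f(113/36) = 149/9, f(3.75) = 19, f(157/36) = 193/9, f(179/36) = 215/9, f(67/12) = 79/3, f(223/36) = 259/9.
Sum = Δu · [f(47/36) + f(23/12) + f(91/36) + ...].
Sum = 104.5.

104.5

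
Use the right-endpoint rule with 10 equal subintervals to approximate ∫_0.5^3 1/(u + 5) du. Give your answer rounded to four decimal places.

Δu = (3 − 0.5)/10 = 0.25.
Right endpoints: 0.75, 1, 1.25, 1.5, 1.75, 2, 2.25, 2.5, 2.75, 3.
f(0.75) = 4/23, f(1) = 1/6, f(1.25) = 0.16, f(1.5) = 2/13, f(1.75) = 4/27, f(2) = 1/7, f(2.25) = 4/29, f(2.5) = 2/15, f(2.75) = 4/31, f(3) = 0.125.
Sum = Δu · [f(0.75) + f(1) + f(1.25) + ...].
Sum ≈ 0.3677.

0.3677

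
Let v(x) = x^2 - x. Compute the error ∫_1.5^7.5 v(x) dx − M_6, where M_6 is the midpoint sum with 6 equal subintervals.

0.5

Exact integral: ∫_1.5^7.5 v(x) dx = 112.5.
M_6 = 112.
Error = 112.5 − 112 = 0.5.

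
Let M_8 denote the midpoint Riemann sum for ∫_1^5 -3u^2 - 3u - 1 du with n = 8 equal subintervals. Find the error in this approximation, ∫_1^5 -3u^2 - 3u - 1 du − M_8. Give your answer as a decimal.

-0.25

Exact integral: ∫_1^5 f(u) du = -164.
M_8 = -163.75.
Error = -164 − (-163.75) = -0.25.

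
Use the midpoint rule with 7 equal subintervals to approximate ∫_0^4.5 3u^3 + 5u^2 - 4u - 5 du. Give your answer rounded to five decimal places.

392.50877

Δu = (4.5 − 0)/7 = 9/14.
Midpoints: 9/28, 27/28, 45/28, 2.25, 81/28, 99/28, 117/28.
f(9/28) = -124457/21952, f(27/28) = -33323/21952, f(45/28) = 305995/21952, f(2.25) = 45.484375, f(81/28) = 2149087/21952, f(99/28) = 3862813/21952, f(117/28) = 6244627/21952.
Sum = Δu · [f(9/28) + f(27/28) + f(45/28) + ...].
Sum ≈ 392.50877.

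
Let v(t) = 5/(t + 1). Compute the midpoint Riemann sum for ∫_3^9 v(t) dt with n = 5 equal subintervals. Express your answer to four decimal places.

Δt = (9 − 3)/5 = 1.2.
Midpoints: 3.6, 4.8, 6, 7.2, 8.4.
v(3.6) = 25/23, v(4.8) = 25/29, v(6) = 5/7, v(7.2) = 25/41, v(8.4) = 25/47.
Sum = Δt · [v(3.6) + v(4.8) + v(6) + v(7.2) + v(8.4)].
Sum ≈ 4.5660.

4.5660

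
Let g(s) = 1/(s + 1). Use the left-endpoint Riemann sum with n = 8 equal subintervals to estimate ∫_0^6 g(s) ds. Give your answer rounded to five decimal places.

Δs = (6 − 0)/8 = 0.75.
Left endpoints: 0, 0.75, 1.5, 2.25, 3, 3.75, 4.5, 5.25.
g(0) = 1, g(0.75) = 4/7, g(1.5) = 0.4, g(2.25) = 4/13, g(3) = 0.25, g(3.75) = 4/19, g(4.5) = 2/11, g(5.25) = 0.16.
Sum = Δs · [g(0) + g(0.75) + g(1.5) + ...].
Sum ≈ 2.31110.

2.31110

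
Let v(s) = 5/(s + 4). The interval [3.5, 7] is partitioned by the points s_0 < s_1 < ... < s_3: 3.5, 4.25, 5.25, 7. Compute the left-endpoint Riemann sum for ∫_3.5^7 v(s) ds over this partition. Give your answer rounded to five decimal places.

Subinterval widths: 0.75, 1, 1.75.
Left endpoints: 3.5, 4.25, 5.25.
v(3.5) = 2/3, v(4.25) = 20/33, v(5.25) = 20/37.
Sum = Σ Δs_i · v(s_i).
Sum ≈ 2.05201.

2.05201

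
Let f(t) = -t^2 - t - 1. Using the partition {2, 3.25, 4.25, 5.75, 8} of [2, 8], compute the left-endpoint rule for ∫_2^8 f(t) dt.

Subinterval widths: 1.25, 1, 1.5, 2.25.
Left endpoints: 2, 3.25, 4.25, 5.75.
f(2) = -7, f(3.25) = -14.8125, f(4.25) = -23.3125, f(5.75) = -39.8125.
Sum = Σ Δt_i · f(t_i).
Sum = -148.109375.

-148.109375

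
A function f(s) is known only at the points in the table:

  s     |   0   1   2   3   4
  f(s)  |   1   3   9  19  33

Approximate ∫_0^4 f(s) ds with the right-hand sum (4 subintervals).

Δs = 1.
Sum = 1·[3 + 9 + 19 + 33] = 64.

64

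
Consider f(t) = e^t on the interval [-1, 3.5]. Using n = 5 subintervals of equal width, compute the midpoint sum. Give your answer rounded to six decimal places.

31.667907

Δt = (3.5 − (-1))/5 = 0.9.
Midpoints: -0.55, 0.35, 1.25, 2.15, 3.05.
f(-0.55) ≈ 0.576950, f(0.35) ≈ 1.419068, f(1.25) ≈ 3.490343, f(2.15) ≈ 8.584858, f(3.05) ≈ 21.115344.
Sum = Δt · [f(-0.55) + f(0.35) + f(1.25) + f(2.15) + f(3.05)].
Sum ≈ 31.667907.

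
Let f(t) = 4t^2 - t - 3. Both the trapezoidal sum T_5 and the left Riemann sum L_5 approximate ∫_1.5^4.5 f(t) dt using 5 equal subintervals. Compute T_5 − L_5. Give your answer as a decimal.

T_5 = 99.72.
L_5 = 79.02.
T_5 − L_5 = 20.7.

20.7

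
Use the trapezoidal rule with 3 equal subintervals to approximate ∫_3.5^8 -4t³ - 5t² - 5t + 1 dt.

-4977.5625

Δt = (8 − 3.5)/3 = 1.5.
f(3.5) = -249.25, f(5) = -649, f(6.5) = -1341.25, f(8) = -2407.
T_3 = (Δt/2)·[f(t_0) + 2f(t_1) + 2f(t_2) + f(t_3)].
Sum = -4977.5625.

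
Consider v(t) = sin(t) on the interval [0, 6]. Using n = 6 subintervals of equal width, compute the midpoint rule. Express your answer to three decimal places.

Δt = (6 − 0)/6 = 1.
Midpoints: 0.5, 1.5, 2.5, 3.5, 4.5, 5.5.
v(0.5) ≈ 0.479, v(1.5) ≈ 0.997, v(2.5) ≈ 0.598, v(3.5) ≈ -0.351, v(4.5) ≈ -0.978, v(5.5) ≈ -0.706.
Sum = Δt · [v(0.5) + v(1.5) + v(2.5) + ...].
Sum ≈ 0.042.

0.042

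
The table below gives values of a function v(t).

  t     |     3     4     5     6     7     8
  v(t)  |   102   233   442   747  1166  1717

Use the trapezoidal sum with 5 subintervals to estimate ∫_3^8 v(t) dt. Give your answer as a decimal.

3497.5

Δt = 1.
T_5 = (1/2)·[102 + 2·233 + 2·442 + 2·747 + 2·1166 + 1717] = 3497.5.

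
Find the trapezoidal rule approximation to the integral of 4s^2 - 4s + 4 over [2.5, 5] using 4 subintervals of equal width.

118.984375

Δs = (5 − 2.5)/4 = 0.625.
f(2.5) = 19, f(3.125) = 30.5625, f(3.75) = 45.25, f(4.375) = 63.0625, f(5) = 84.
T_4 = (Δs/2)·[f(s_0) + 2f(s_1) + 2f(s_2) + 2f(s_3) + f(s_4)].
Sum = 118.984375.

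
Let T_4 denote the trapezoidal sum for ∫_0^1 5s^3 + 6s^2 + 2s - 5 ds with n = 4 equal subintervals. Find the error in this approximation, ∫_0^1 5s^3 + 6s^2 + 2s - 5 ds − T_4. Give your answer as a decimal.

-0.140625

Exact integral: ∫_0^1 f(s) ds = -0.75.
T_4 = -0.609375.
Error = -0.75 − (-0.609375) = -0.140625.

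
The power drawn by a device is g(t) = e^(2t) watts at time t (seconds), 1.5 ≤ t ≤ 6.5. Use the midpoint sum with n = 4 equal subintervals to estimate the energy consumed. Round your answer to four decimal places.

172602.8611

Δt = (6.5 − 1.5)/4 = 1.25.
Midpoints: 2.125, 3.375, 4.625, 5.875.
g(2.125) ≈ 70.1054, g(3.375) ≈ 854.0588, g(4.625) ≈ 10404.5657, g(5.875) ≈ 126753.5590.
Sum = Δt · [g(2.125) + g(3.375) + g(4.625) + g(5.875)].
Sum ≈ 172602.8611.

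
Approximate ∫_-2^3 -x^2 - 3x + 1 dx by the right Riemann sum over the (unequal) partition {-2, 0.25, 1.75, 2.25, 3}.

Subinterval widths: 2.25, 1.5, 0.5, 0.75.
Right endpoints: 0.25, 1.75, 2.25, 3.
f(0.25) = 0.1875, f(1.75) = -7.3125, f(2.25) = -10.8125, f(3) = -17.
Sum = Σ Δx_i · f(x_i).
Sum = -28.703125.

-28.703125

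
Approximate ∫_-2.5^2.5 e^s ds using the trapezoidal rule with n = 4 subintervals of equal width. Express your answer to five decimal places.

13.63642

Δs = (2.5 − (-2.5))/4 = 1.25.
f(-2.5) ≈ 0.08208, f(-1.25) ≈ 0.28650, f(0) ≈ 1.00000, f(1.25) ≈ 3.49034, f(2.5) ≈ 12.18249.
T_4 = (Δs/2)·[f(s_0) + 2f(s_1) + 2f(s_2) + 2f(s_3) + f(s_4)].
Sum ≈ 13.63642.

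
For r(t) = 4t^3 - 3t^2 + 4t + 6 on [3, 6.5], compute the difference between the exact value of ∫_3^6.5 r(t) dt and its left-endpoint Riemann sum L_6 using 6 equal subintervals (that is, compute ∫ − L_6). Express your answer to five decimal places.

253.16667

Exact integral: ∫_3^6.5 r(t) dt = 1543.9375.
L_6 ≈ 1290.7708333.
Error ≈ 1543.9375 − 1290.7708333 ≈ 253.16667.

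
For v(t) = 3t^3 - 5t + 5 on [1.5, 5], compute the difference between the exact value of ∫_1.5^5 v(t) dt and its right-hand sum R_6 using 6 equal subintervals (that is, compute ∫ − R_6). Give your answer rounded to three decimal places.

Exact integral: ∫_1.5^5 v(t) dt = 425.578125.
R_6 ≈ 532.70182.
Error ≈ 425.578125 − 532.70182 ≈ -107.124.

-107.124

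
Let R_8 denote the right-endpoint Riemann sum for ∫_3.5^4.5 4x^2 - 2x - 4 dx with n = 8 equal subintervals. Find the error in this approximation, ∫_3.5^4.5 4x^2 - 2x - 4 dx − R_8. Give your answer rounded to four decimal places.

-1.8854

Exact integral: ∫_3.5^4.5 f(x) dx ≈ 52.333333.
R_8 = 54.21875.
Error ≈ 52.333333 − 54.21875 ≈ -1.8854.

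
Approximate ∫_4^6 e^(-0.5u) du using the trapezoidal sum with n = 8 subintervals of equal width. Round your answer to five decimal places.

Δu = (6 − 4)/8 = 0.25.
f(4) ≈ 0.13534, f(4.25) ≈ 0.11943, f(4.5) ≈ 0.10540, f(4.75) ≈ 0.09301, f(5) ≈ 0.08208, f(5.25) ≈ 0.07244, f(5.5) ≈ 0.06393, f(5.75) ≈ 0.05642, f(6) ≈ 0.04979.
T_8 = (Δu/2)·[f(u_0) + 2f(u_1) + ... + 2f(u_{7}) + f(u_8)].
Sum ≈ 0.17132.

0.17132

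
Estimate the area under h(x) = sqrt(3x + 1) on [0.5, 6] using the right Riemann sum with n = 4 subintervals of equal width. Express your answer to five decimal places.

Δx = (6 − 0.5)/4 = 1.375.
Right endpoints: 1.875, 3.25, 4.625, 6.
h(1.875) ≈ 2.57391, h(3.25) ≈ 3.27872, h(4.625) ≈ 3.85681, h(6) ≈ 4.35890.
Sum = Δx · [h(1.875) + h(3.25) + h(4.625) + h(6)].
Sum ≈ 19.34396.

19.34396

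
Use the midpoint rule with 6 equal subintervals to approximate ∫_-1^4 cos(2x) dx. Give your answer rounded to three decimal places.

Δx = (4 − (-1))/6 = 5/6.
Midpoints: -7/12, 0.25, 13/12, 23/12, 2.75, 43/12.
f(-7/12) ≈ 0.393, f(0.25) ≈ 0.878, f(13/12) ≈ -0.561, f(23/12) ≈ -0.770, f(2.75) ≈ 0.709, f(43/12) ≈ 0.634.
Sum = Δx · [f(-7/12) + f(0.25) + f(13/12) + ...].
Sum ≈ 1.069.

1.069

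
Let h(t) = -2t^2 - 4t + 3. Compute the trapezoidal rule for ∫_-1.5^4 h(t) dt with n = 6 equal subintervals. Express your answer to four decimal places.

Δt = (4 − (-1.5))/6 = 11/12.
h(-1.5) = 4.5, h(-7/12) = 335/72, h(1/3) = 13/9, h(1.25) = -5.125, h(13/6) = -271/18, h(37/12) = -2041/72, h(4) = -45.
T_6 = (Δt/2)·[h(t_0) + 2h(t_1) + ... + 2h(t_{5}) + h(t_6)].
Sum ≈ -57.4572.

-57.4572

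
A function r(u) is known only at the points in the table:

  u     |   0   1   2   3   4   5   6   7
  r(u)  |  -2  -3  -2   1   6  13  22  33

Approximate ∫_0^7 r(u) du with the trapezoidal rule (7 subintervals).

52.5

Δu = 1.
T_7 = (1/2)·[(-2) + 2·(-3) + 2·(-2) + 2·1 + 2·6 + 2·13 + 2·22 + 33] = 52.5.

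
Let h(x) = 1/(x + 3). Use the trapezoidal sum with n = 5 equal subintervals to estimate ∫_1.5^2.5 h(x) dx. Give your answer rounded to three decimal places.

Δx = (2.5 − 1.5)/5 = 0.2.
h(1.5) = 2/9, h(1.7) = 10/47, h(1.9) = 10/49, h(2.1) = 10/51, h(2.3) = 10/53, h(2.5) = 2/11.
T_5 = (Δx/2)·[h(x_0) + 2h(x_1) + ... + 2h(x_{4}) + h(x_5)].
Sum ≈ 0.201.

0.201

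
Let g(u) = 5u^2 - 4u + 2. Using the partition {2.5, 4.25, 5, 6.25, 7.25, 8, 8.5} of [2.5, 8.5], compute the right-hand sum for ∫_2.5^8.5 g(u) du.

1045.375

Subinterval widths: 1.75, 0.75, 1.25, 1, 0.75, 0.5.
Right endpoints: 4.25, 5, 6.25, 7.25, 8, 8.5.
g(4.25) = 75.3125, g(5) = 107, g(6.25) = 172.3125, g(7.25) = 235.8125, g(8) = 290, g(8.5) = 329.25.
Sum = Σ Δu_i · g(u_i).
Sum = 1045.375.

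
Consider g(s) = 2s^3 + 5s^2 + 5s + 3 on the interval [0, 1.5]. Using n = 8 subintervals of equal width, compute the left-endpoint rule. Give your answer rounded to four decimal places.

Δs = (1.5 − 0)/8 = 0.1875.
Left endpoints: 0, 0.1875, 0.375, 0.5625, 0.75, 0.9375, 1.125, 1.3125.
g(0) = 3, g(0.1875) = 8451/2048, g(0.375) = 5.68359375, g(0.5625) = 15873/2048, g(0.75) = 10.40625, g(0.9375) = 28119/2048, g(1.125) = 17.80078125, g(1.3125) = 46485/2048.
Sum = Δs · [g(0) + g(0.1875) + g(0.375) + ...].
Sum ≈ 15.9741.

15.9741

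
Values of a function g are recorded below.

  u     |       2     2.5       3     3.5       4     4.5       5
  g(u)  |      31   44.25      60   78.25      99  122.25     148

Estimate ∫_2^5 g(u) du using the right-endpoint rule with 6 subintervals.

275.875

Δu = 0.5.
Sum = 0.5·[44.25 + 60 + 78.25 + 99 + 122.25 + 148] = 275.875.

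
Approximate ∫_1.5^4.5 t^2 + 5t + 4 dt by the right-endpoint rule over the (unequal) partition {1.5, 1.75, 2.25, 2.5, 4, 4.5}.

Subinterval widths: 0.25, 0.5, 0.25, 1.5, 0.5.
Right endpoints: 1.75, 2.25, 2.5, 4, 4.5.
f(1.75) = 15.8125, f(2.25) = 20.3125, f(2.5) = 22.75, f(4) = 40, f(4.5) = 46.75.
Sum = Σ Δt_i · f(t_i).
Sum = 103.171875.

103.171875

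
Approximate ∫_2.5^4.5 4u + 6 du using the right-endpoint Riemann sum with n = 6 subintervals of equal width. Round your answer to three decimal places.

Δu = (4.5 − 2.5)/6 = 1/3.
Right endpoints: 17/6, 19/6, 3.5, 23/6, 25/6, 4.5.
f(17/6) = 52/3, f(19/6) = 56/3, f(3.5) = 20, f(23/6) = 64/3, f(25/6) = 68/3, f(4.5) = 24.
Sum = Δu · [f(17/6) + f(19/6) + f(3.5) + ...].
Sum ≈ 41.333.

41.333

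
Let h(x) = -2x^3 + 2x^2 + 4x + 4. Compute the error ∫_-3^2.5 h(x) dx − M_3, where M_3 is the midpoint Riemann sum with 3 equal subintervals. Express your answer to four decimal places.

5.3918

Exact integral: ∫_-3^2.5 h(x) dx ≈ 65.885417.
M_3 ≈ 60.493634.
Error ≈ 65.885417 − 60.493634 ≈ 5.3918.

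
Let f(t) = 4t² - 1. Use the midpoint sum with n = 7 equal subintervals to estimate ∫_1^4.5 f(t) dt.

Δt = (4.5 − 1)/7 = 0.5.
Midpoints: 1.25, 1.75, 2.25, 2.75, 3.25, 3.75, 4.25.
f(1.25) = 5.25, f(1.75) = 11.25, f(2.25) = 19.25, f(2.75) = 29.25, f(3.25) = 41.25, f(3.75) = 55.25, f(4.25) = 71.25.
Sum = Δt · [f(1.25) + f(1.75) + f(2.25) + ...].
Sum = 116.375.

116.375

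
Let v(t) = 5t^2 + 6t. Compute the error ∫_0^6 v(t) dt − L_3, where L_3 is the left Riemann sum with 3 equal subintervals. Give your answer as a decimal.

Exact integral: ∫_0^6 v(t) dt = 468.
L_3 = 272.
Error = 468 − 272 = 196.

196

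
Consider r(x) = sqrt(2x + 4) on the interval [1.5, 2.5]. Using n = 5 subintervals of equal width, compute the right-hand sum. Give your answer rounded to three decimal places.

2.862

Δx = (2.5 − 1.5)/5 = 0.2.
Right endpoints: 1.7, 1.9, 2.1, 2.3, 2.5.
r(1.7) ≈ 2.720, r(1.9) ≈ 2.793, r(2.1) ≈ 2.864, r(2.3) ≈ 2.933, r(2.5) ≈ 3.000.
Sum = Δx · [r(1.7) + r(1.9) + r(2.1) + r(2.3) + r(2.5)].
Sum ≈ 2.862.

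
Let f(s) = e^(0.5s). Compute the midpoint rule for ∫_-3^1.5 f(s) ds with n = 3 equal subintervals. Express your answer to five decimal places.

Δs = (1.5 − (-3))/3 = 1.5.
Midpoints: -2.25, -0.75, 0.75.
f(-2.25) ≈ 0.32465, f(-0.75) ≈ 0.68729, f(0.75) ≈ 1.45499.
Sum = Δs · [f(-2.25) + f(-0.75) + f(0.75)].
Sum ≈ 3.70040.

3.70040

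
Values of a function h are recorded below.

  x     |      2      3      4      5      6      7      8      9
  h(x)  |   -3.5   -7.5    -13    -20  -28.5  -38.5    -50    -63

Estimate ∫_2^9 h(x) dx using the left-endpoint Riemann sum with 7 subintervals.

Δx = 1.
Sum = 1·[(-3.5) + (-7.5) + (-13) + (-20) + (-28.5) + (-38.5) + (-50)] = -161.

-161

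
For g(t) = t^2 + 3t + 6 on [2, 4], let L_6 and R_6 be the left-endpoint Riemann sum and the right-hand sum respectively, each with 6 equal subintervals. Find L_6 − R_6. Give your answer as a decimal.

L_6 ≈ 45.7037037.
R_6 ≈ 51.7037037.
L_6 − R_6 = -6.

-6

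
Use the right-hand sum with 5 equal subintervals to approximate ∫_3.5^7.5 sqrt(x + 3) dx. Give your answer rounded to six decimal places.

Δx = (7.5 − 3.5)/5 = 0.8.
Right endpoints: 4.3, 5.1, 5.9, 6.7, 7.5.
f(4.3) ≈ 2.701851, f(5.1) ≈ 2.846050, f(5.9) ≈ 2.983287, f(6.7) ≈ 3.114482, f(7.5) ≈ 3.240370.
Sum = Δx · [f(4.3) + f(5.1) + f(5.9) + f(6.7) + f(7.5)].
Sum ≈ 11.908832.

11.908832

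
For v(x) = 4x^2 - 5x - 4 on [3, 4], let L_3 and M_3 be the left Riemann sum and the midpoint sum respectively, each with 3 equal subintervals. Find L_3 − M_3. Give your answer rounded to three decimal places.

-3.722

L_3 ≈ 24.07407.
M_3 ≈ 27.79630.
L_3 − M_3 ≈ -3.722.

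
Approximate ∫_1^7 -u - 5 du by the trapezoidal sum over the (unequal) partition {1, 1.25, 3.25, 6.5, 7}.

Subinterval widths: 0.25, 2, 3.25, 0.5.
f(1) = -6, f(1.25) = -6.25, f(3.25) = -8.25, f(6.5) = -11.5, f(7) = -12.
On each subinterval the trapezoid contributes (Δu_i/2)·[f(u_{i-1}) + f(u_i)].
Sum = -54.

-54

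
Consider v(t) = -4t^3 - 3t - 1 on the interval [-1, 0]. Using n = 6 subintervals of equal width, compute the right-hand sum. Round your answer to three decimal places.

Δt = (0 − (-1))/6 = 1/6.
Right endpoints: -5/6, -2/3, -0.5, -1/3, -1/6, 0.
v(-5/6) = 103/27, v(-2/3) = 59/27, v(-0.5) = 1, v(-1/3) = 4/27, v(-1/6) = -13/27, v(0) = -1.
Sum = Δt · [v(-5/6) + v(-2/3) + v(-0.5) + ...].
Sum ≈ 0.944.

0.944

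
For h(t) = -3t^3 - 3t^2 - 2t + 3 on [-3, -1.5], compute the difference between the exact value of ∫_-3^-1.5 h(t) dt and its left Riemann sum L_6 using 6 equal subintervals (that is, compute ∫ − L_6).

Exact integral: ∫_-3^-1.5 h(t) dt = 44.578125.
L_6 = 51.55078125.
Error = 44.578125 − 51.55078125 = -6.97265625.

-6.97265625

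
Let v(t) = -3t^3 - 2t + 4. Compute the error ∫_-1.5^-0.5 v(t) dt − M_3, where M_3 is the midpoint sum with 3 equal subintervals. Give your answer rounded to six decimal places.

Exact integral: ∫_-1.5^-0.5 v(t) dt = 9.75.
M_3 ≈ 9.66666667.
Error ≈ 9.75 − 9.66666667 ≈ 0.083333.

0.083333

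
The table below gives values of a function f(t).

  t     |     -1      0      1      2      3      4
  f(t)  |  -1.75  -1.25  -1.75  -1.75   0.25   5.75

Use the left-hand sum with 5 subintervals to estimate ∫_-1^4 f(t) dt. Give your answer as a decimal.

-6.25

Δt = 1.
Sum = 1·[(-1.75) + (-1.25) + (-1.75) + (-1.75) + 0.25] = -6.25.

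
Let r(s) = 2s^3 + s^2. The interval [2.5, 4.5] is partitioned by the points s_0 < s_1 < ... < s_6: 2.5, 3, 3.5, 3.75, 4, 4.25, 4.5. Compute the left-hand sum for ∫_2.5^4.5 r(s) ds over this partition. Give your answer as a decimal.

183.53125

Subinterval widths: 0.5, 0.5, 0.25, 0.25, 0.25, 0.25.
Left endpoints: 2.5, 3, 3.5, 3.75, 4, 4.25.
r(2.5) = 37.5, r(3) = 63, r(3.5) = 98, r(3.75) = 119.53125, r(4) = 144, r(4.25) = 171.59375.
Sum = Σ Δs_i · r(s_i).
Sum = 183.53125.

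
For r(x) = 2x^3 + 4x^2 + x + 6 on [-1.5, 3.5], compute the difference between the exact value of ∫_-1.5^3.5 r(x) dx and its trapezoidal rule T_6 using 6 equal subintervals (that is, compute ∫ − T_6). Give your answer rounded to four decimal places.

-5.7870

Exact integral: ∫_-1.5^3.5 r(x) dx ≈ 169.166667.
T_6 ≈ 174.953704.
Error ≈ 169.166667 − 174.953704 ≈ -5.7870.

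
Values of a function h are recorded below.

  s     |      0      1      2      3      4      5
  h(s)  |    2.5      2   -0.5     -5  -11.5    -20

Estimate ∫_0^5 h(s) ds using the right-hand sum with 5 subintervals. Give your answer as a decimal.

Δs = 1.
Sum = 1·[2 + (-0.5) + (-5) + (-11.5) + (-20)] = -35.

-35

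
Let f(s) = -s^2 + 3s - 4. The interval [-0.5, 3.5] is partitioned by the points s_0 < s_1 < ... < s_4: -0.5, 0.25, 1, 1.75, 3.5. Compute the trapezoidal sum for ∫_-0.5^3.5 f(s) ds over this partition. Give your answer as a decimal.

Subinterval widths: 0.75, 0.75, 0.75, 1.75.
f(-0.5) = -5.75, f(0.25) = -3.3125, f(1) = -2, f(1.75) = -1.8125, f(3.5) = -5.75.
On each subinterval the trapezoid contributes (Δs_i/2)·[f(s_{i-1}) + f(s_i)].
Sum = -13.4375.

-13.4375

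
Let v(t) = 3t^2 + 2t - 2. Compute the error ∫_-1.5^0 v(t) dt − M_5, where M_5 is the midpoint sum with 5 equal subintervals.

0.03375

Exact integral: ∫_-1.5^0 v(t) dt = -1.875.
M_5 = -1.90875.
Error = -1.875 − (-1.90875) = 0.03375.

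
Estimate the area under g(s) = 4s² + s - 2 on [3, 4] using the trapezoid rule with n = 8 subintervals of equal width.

Δs = (4 − 3)/8 = 0.125.
g(3) = 37, g(3.125) = 40.1875, g(3.25) = 43.5, g(3.375) = 46.9375, g(3.5) = 50.5, g(3.625) = 54.1875, g(3.75) = 58, g(3.875) = 61.9375, g(4) = 66.
T_8 = (Δs/2)·[g(s_0) + 2g(s_1) + ... + 2g(s_{7}) + g(s_8)].
Sum = 50.84375.

50.84375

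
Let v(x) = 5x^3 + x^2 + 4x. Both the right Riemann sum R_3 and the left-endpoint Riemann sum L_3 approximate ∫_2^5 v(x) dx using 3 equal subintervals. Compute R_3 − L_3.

618

R_3 = 1178.
L_3 = 560.
R_3 − L_3 = 618.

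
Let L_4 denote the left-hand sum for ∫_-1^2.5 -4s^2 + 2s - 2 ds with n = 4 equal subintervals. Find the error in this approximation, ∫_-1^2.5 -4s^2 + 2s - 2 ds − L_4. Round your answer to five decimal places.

Exact integral: ∫_-1^2.5 f(s) ds ≈ -23.9166667.
L_4 = -19.578125.
Error ≈ -23.9166667 − (-19.578125) ≈ -4.33854.

-4.33854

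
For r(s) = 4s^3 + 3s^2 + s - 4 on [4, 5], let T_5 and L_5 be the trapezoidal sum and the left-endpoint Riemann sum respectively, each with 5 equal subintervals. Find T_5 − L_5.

T_5 = 430.88.
L_5 = 403.68.
T_5 − L_5 = 27.2.

27.2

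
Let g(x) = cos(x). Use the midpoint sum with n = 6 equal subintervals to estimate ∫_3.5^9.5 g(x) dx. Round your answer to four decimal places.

Δx = (9.5 − 3.5)/6 = 1.
Midpoints: 4, 5, 6, 7, 8, 9.
g(4) ≈ -0.6536, g(5) ≈ 0.2837, g(6) ≈ 0.9602, g(7) ≈ 0.7539, g(8) ≈ -0.1455, g(9) ≈ -0.9111.
Sum = Δx · [g(4) + g(5) + g(6) + ...].
Sum ≈ 0.2875.

0.2875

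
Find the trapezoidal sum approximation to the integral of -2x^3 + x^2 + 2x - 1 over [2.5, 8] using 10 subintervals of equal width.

Δx = (8 − 2.5)/10 = 0.55.
f(2.5) = -21, f(3.05) = -42.34275, f(3.6) = -74.152, f(4.15) = -118.42425, f(4.7) = -177.156, f(5.25) = -252.34375, f(5.8) = -345.984, f(6.35) = -460.07325, f(6.9) = -596.608, f(7.45) = -757.58475, f(8) = -945.
T_10 = (Δx/2)·[f(x_0) + 2f(x_1) + ... + 2f(x_{9}) + f(x_10)].
Sum = -1819.2178125.

-1819.2178125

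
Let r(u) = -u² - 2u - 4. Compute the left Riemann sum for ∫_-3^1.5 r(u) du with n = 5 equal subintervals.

Δu = (1.5 − (-3))/5 = 0.9.
Left endpoints: -3, -2.1, -1.2, -0.3, 0.6.
r(-3) = -7, r(-2.1) = -4.21, r(-1.2) = -3.04, r(-0.3) = -3.49, r(0.6) = -5.56.
Sum = Δu · [r(-3) + r(-2.1) + r(-1.2) + r(-0.3) + r(0.6)].
Sum = -20.97.

-20.97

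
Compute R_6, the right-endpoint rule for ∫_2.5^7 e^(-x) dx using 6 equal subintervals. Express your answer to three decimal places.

Δx = (7 − 2.5)/6 = 0.75.
Right endpoints: 3.25, 4, 4.75, 5.5, 6.25, 7.
f(3.25) ≈ 0.039, f(4) ≈ 0.018, f(4.75) ≈ 0.009, f(5.5) ≈ 0.004, f(6.25) ≈ 0.002, f(7) ≈ 0.001.
Sum = Δx · [f(3.25) + f(4) + f(4.75) + ...].
Sum ≈ 0.055.

0.055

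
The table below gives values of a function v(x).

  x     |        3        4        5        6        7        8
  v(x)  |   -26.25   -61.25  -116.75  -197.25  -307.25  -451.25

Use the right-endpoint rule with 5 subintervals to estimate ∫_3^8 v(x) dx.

-1133.75

Δx = 1.
Sum = 1·[(-61.25) + (-116.75) + (-197.25) + (-307.25) + (-451.25)] = -1133.75.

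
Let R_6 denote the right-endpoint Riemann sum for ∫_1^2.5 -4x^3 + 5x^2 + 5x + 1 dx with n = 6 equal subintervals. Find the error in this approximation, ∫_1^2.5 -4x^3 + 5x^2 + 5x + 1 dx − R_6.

Exact integral: ∫_1^2.5 f(x) dx = 0.9375.
R_6 = -2.40625.
Error = 0.9375 − (-2.40625) = 3.34375.

3.34375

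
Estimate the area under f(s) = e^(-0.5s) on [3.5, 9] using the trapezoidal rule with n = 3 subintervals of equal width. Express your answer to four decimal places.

Δs = (9 − 3.5)/3 = 11/6.
f(3.5) ≈ 0.1738, f(16/3) ≈ 0.0695, f(43/6) ≈ 0.0278, f(9) ≈ 0.0111.
T_3 = (Δs/2)·[f(s_0) + 2f(s_1) + 2f(s_2) + f(s_3)].
Sum ≈ 0.3478.

0.3478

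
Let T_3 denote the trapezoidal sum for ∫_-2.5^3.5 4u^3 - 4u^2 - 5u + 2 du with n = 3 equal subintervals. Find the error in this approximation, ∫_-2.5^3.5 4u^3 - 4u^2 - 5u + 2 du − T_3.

-8

Exact integral: ∫_-2.5^3.5 f(u) du = 30.
T_3 = 38.
Error = 30 − 38 = -8.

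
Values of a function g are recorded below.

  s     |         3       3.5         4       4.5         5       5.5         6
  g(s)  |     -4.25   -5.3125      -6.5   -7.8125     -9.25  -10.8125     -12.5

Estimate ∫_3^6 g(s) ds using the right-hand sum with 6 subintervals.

Δs = 0.5.
Sum = 0.5·[(-5.3125) + (-6.5) + (-7.8125) + (-9.25) + (-10.8125) + (-12.5)] = -26.09375.

-26.09375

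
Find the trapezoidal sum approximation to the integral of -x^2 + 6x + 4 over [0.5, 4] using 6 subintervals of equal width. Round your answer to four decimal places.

Δx = (4 − 0.5)/6 = 7/12.
f(0.5) = 6.75, f(13/12) = 1343/144, f(5/3) = 101/9, f(2.25) = 12.4375, f(17/6) = 467/36, f(41/12) = 1847/144, f(4) = 12.
T_6 = (Δx/2)·[f(x_0) + 2f(x_1) + ... + 2f(x_{5}) + f(x_6)].
Sum ≈ 39.7598.

39.7598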